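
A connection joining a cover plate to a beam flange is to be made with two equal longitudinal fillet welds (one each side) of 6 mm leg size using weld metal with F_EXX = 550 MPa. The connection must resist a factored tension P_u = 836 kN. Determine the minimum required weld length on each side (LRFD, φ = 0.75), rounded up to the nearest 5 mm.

Throat t_e = 0.707 × 6 = 4.242 mm.
φr_n = 0.75 × 0.6 × 550 × 4.242 × 10⁻³ = 1.05 kN/mm.
L_req = P_u / φr_n = 836 / 1.05 = 796.3 mm total.
Per side: 796.3 / 2 = 398.1 mm.
Round up → use L = 400 mm on each side.

L = 400 mm on each side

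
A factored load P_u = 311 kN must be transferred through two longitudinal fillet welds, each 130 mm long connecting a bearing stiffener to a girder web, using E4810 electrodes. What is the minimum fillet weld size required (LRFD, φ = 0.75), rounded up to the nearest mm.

w = 8 mm

E48XX → F_EXX = 480 MPa.
Total weld length L = 260 mm.
Required throat t_e = P_u / (φ × 0.6 F_EXX × L) = 311 / (0.75 × 0.6 × 480 × 260 × 10⁻³) = 5.538 mm.
Required leg w = t_e / 0.707 = 7.833 mm → use 8 mm.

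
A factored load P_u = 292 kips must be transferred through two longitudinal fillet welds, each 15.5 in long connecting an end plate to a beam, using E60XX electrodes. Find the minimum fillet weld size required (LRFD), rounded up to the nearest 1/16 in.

E60XX → F_EXX = 60 ksi.
Total weld length L = 31 in.
Required throat t_e = P_u / (φ × 0.6 F_EXX × L) = 292 / (0.75 × 0.6 × 60 × 31) = 0.3489 in.
Required leg w = t_e / 0.707 = 0.4934 in → use 1/2 in.

w = 1/2 in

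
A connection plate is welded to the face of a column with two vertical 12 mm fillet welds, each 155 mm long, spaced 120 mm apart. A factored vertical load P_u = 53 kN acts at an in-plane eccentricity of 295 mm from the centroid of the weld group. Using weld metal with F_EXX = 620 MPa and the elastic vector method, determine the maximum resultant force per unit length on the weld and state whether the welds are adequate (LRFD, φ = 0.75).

f_max ≈ 996 N/mm; adequate

Total weld length L_w = 310 mm. Treat welds as unit-width lines.
Polar moment about centroid: J = 2[d³/12 + d(b/2)²] = 2[155³/12 + 155×60²] = 1737000 mm³.
Direct shear f_v = P/L_w = 53×10³ / 310 = 171 N/mm (vertical).
Torsion M = P·e = 53×10³ × 295 = 15635000 N·mm.
Critical point at (x, y) = (60, 77.5) from centroid. f_tx = M·y/J = 697.7 N/mm; f_ty = M·x/J = 540.2 N/mm.
Resultant f_max = √[f_tx² + (f_v + f_ty)²] = √[697.7² + (171 + 540.2)²] = 996.3 N/mm.
Capacity per unit length: φr_n = 0.75 × 0.6 × 620 × (0.707 × 12) = 2367 N/mm.
996.3 ≤ 2367 → adequate.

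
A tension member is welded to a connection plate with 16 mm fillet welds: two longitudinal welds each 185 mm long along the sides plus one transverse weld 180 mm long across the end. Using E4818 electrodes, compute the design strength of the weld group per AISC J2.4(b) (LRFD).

φR_n ≈ 1430 kN

E48XX → F_EXX = 480 MPa.
t_e = 0.707 × 16 = 11.31 mm.
R_nwl = 0.6 × 480 × 11.31 × 370 × 10⁻³ = 1205 kN (longitudinal, 2 welds).
R_nwt = 0.6 × 480 × 11.31 × 180 × 10⁻³ = 586.4 kN (transverse, base value).
(i) R_nwl + R_nwt = 1792 kN; (ii) 0.85 R_nwl + 1.5 R_nwt = 1904 kN.
R_n = max = 1904 kN [governs: (ii)]; φR_n = 1428 kN.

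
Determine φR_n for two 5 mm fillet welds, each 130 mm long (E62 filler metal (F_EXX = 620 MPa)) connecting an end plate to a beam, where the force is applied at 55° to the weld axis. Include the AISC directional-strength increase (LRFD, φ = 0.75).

φR_n ≈ 351 kN

t_e = 0.707 × 5 = 3.535 mm; A_we = 3.535 × 260 = 919.1 mm².
Directional factor: 1.0 + 0.5 sin^1.5(55°) = 1.371.
F_nw = 0.6 × 620 × 1.371 = 509.9 MPa.
φR_n = 0.75 × 509.9 × 919.1 × 10⁻³ = 351.5 kN.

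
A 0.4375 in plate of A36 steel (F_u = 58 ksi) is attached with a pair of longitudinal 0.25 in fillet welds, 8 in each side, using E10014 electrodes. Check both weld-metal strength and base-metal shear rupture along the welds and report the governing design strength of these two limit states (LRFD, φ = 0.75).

E100XX → F_EXX = 100 ksi.
t_e = 0.707 × 0.25 = 0.1767 in; L = 16 in.
Weld metal: φR_n = 0.75 × 0.6 × 100 × 0.1767 × 16 = 127.3 kip.
Base metal (shear rupture): φR_n = 0.75 × 0.6 × 58 × 0.4375 × 16 = 182.7 kip.
Governing: weld metal.

φR_n ≈ 127 kip (weld metal governs)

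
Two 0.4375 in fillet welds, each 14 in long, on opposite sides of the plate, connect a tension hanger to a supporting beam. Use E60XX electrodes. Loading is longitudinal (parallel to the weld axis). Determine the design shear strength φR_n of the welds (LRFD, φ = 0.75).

E60XX → F_EXX = 60 ksi.
Effective throat t_e = 0.707 × 0.4375 = 0.3093 in.
Total length L = 28 in; A_we = 0.3093 × 28 = 8.661 in².
F_nw = 0.6 F_EXX = 0.6 × 60 = 36 ksi.
φR_n = 0.75 × 36 × 8.661 = 233.8 kips.

φR_n ≈ 234 kips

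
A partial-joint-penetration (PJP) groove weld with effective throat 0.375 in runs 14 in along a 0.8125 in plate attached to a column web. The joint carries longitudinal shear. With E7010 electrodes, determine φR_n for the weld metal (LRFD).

E70XX → F_EXX = 70 ksi.
Effective throat (given) t_e = 0.375 in.
A_we = 0.375 × 14 = 5.25 in².
F_nw = 0.6 F_EXX = 42 ksi.
φR_n = 0.75 × 42 × 5.25 = 165.4 kip.

φR_n ≈ 165 kip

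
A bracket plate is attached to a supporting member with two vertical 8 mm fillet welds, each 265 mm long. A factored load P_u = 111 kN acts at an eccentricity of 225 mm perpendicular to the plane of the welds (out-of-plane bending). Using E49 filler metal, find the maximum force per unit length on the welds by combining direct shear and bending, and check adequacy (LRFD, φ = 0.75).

f_max ≈ 1090 N/mm; adequate

E49XX → F_EXX = 490 MPa.
L_w = 2 × 265 = 530 mm; section modulus (unit throat) S = 2 × L²/6 = 23410 mm².
Direct shear f_v = P/L_w = 111×10³/530 = 209.4 N/mm.
Moment M = P × e = 111×10³ × 225 = 24975000 N·mm; bending f_b = M/S = 1067 N/mm.
f_max = √(f_v² + f_b²) = √(209.4² + 1067²) = 1087 N/mm.
φr_n = 0.75 × 0.6 × 490 × (0.707 × 8) = 1247 N/mm → adequate.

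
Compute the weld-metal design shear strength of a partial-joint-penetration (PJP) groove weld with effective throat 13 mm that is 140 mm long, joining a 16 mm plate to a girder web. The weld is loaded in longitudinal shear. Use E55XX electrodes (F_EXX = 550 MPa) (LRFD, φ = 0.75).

φR_n ≈ 450 kN

Effective throat (given) t_e = 13 mm.
A_we = 13 × 140 = 1820 mm².
F_nw = 0.6 F_EXX = 330 MPa.
φR_n = 0.75 × 330 × 1820 × 10⁻³ = 450.5 kN.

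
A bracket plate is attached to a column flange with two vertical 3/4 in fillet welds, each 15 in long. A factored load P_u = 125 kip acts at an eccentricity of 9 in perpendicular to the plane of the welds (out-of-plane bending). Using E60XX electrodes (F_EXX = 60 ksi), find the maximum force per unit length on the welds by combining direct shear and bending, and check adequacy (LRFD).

f_max ≈ 15.6 kip/in; NOT adequate

L_w = 2 × 15 = 30 in; section modulus (unit throat) S = 2 × L²/6 = 75 in².
Direct shear f_v = P/L_w = 125/30 = 4.167 kip/in.
Moment M = P × e = 125 × 9 = 1125 kip·in; bending f_b = M/S = 15 kip/in.
f_max = √(f_v² + f_b²) = √(4.167² + 15²) = 15.57 kip/in.
φr_n = 0.75 × 0.6 × 60 × (0.707 × 0.75) = 14.32 kip/in → NOT adequate.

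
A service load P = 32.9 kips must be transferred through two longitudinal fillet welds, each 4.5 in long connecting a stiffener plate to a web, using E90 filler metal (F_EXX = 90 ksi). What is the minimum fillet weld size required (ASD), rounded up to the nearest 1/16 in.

Total weld length L = 9 in.
Required throat t_e = P × Ω / (0.6 F_EXX × L) = 32.9 × 2.0 / (0.6 × 90 × 9) = 0.1354 in.
Required leg w = t_e / 0.707 = 0.1915 in → use 1/4 in.

w = 1/4 in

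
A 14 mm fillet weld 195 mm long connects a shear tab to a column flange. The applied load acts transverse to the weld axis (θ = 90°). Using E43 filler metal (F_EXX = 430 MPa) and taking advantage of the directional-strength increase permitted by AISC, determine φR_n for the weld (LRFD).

φR_n ≈ 560 kN

t_e = 0.707 × 14 = 9.898 mm; A_we = 9.898 × 195 = 1930 mm².
Directional factor: 1.0 + 0.5 sin^1.5(90°) = 1.5.
F_nw = 0.6 × 430 × 1.5 = 387 MPa.
φR_n = 0.75 × 387 × 1930 × 10⁻³ = 560.2 kN.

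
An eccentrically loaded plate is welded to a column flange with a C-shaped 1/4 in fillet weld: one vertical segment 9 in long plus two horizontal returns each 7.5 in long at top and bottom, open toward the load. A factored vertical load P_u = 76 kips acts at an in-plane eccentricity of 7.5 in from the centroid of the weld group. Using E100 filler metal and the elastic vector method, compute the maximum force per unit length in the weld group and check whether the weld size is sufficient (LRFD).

E100XX → F_EXX = 100 ksi.
Total weld length L_w = 24 in. Treat welds as unit-width lines.
Centroid: x̄ = 2×7.5×3.75 / 24 = 2.344 in from the vertical weld.
Polar moment about centroid: J = I_x + I_y = [9³/12 + 2×7.5×4.5²] + [9×2.344² + 2(7.5³/12 + 7.5×1.406²)] = 513.9 in³.
Direct shear f_v = P/L_w = 76 / 24 = 3.167 kip/in (vertical).
Torsion M = P·e = 76 × 7.5 = 570 kip·in.
Critical point at (x, y) = (5.156, 4.5) from centroid. f_tx = M·y/J = 4.991 kip/in; f_ty = M·x/J = 5.719 kip/in.
Resultant f_max = √[f_tx² + (f_v + f_ty)²] = √[4.991² + (3.167 + 5.719)²] = 10.19 kip/in.
Capacity per unit length: φr_n = 0.75 × 0.6 × 100 × (0.707 × 0.25) = 7.954 kip/in.
10.19 > 7.954 → NOT adequate.

f_max ≈ 10.2 kip/in; NOT adequate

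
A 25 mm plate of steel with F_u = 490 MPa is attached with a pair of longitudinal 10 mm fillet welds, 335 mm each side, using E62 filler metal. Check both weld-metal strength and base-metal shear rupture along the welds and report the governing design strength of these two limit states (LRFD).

φR_n ≈ 1320 kN (weld metal governs)

E62XX → F_EXX = 620 MPa.
t_e = 0.707 × 10 = 7.07 mm; L = 670 mm.
Weld metal: φR_n = 0.75 × 0.6 × 620 × 7.07 × 670 × 10⁻³ = 1322 kN.
Base metal (shear rupture): φR_n = 0.75 × 0.6 × 490 × 25 × 670 × 10⁻³ = 3693 kN.
Governing: weld metal.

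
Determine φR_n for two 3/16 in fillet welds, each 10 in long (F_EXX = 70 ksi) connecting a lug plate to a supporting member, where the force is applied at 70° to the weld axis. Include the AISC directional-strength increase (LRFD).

t_e = 0.707 × 0.1875 = 0.1326 in; A_we = 0.1326 × 20 = 2.651 in².
Directional factor: 1.0 + 0.5 sin^1.5(70°) = 1.455.
F_nw = 0.6 × 70 × 1.455 = 61.13 ksi.
φR_n = 0.75 × 61.13 × 2.651 = 121.6 kips.

φR_n ≈ 122 kips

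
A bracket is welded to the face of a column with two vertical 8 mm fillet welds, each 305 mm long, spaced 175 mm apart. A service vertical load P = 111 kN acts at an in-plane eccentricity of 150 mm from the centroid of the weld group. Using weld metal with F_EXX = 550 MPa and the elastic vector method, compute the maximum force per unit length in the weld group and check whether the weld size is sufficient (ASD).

Total weld length L_w = 610 mm. Treat welds as unit-width lines.
Polar moment about centroid: J = 2[d³/12 + d(b/2)²] = 2[305³/12 + 305×87.5²] = 9399000 mm³.
Direct shear f_v = P/L_w = 111×10³ / 610 = 182 N/mm (vertical).
Torsion M = P·e = 111×10³ × 150 = 16650000 N·mm.
Critical point at (x, y) = (87.5, 152.5) from centroid. f_tx = M·y/J = 270.1 N/mm; f_ty = M·x/J = 155 N/mm.
Resultant f_max = √[f_tx² + (f_v + f_ty)²] = √[270.1² + (182 + 155)²] = 431.9 N/mm.
Capacity per unit length: r_n/Ω = (1/2.0) × 0.6 × 550 × (0.707 × 8) = 933.2 N/mm.
431.9 ≤ 933.2 → adequate.

f_max ≈ 432 N/mm; adequate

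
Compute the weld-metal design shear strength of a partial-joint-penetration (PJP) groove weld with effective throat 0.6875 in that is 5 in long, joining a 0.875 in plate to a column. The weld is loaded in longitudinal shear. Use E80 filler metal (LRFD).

E80XX → F_EXX = 80 ksi.
Effective throat (given) t_e = 0.6875 in.
A_we = 0.6875 × 5 = 3.438 in².
F_nw = 0.6 F_EXX = 48 ksi.
φR_n = 0.75 × 48 × 3.438 = 123.8 kip.

φR_n ≈ 124 kip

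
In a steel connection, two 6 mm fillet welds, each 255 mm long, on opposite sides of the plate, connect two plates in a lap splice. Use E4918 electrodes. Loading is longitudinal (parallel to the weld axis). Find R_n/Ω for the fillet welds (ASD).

E49XX → F_EXX = 490 MPa.
Effective throat t_e = 0.707 × 6 = 4.242 mm.
Total length L = 510 mm; A_we = 4.242 × 510 = 2163 mm².
F_nw = 0.6 F_EXX = 0.6 × 490 = 294 MPa.
R_n = 294 × 2163 × 10⁻³ = 636 kN; R_n/Ω = 636/2.0 = 318 kN.

R_n/Ω ≈ 318 kN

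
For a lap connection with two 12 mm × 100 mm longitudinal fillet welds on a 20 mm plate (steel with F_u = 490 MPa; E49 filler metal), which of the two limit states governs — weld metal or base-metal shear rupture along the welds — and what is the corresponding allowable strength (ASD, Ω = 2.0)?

E49XX → F_EXX = 490 MPa.
t_e = 0.707 × 12 = 8.484 mm; L = 200 mm.
Weld metal: R_n/Ω = (1/2.0) × 0.6 × 490 × 8.484 × 200 × 10⁻³ = 249.4 kN.
Base metal (shear rupture): R_n/Ω = (1/2.0) × 0.6 × 490 × 20 × 200 × 10⁻³ = 588 kN.
Governing: weld metal.

R_n/Ω ≈ 249 kN (weld metal governs)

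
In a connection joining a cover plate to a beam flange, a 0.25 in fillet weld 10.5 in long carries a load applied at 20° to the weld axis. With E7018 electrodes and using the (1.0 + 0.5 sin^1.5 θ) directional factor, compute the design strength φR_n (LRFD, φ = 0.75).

E70XX → F_EXX = 70 ksi.
t_e = 0.707 × 0.25 = 0.1767 in; A_we = 0.1767 × 10.5 = 1.856 in².
Directional factor: 1.0 + 0.5 sin^1.5(20°) = 1.1.
F_nw = 0.6 × 70 × 1.1 = 46.2 ksi.
φR_n = 0.75 × 46.2 × 1.856 = 64.31 kip.

φR_n ≈ 64.3 kip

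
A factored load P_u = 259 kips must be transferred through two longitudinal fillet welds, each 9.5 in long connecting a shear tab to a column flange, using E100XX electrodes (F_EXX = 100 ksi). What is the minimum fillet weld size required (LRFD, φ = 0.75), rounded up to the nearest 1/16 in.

w = 7/16 in

Total weld length L = 19 in.
Required throat t_e = P_u / (φ × 0.6 F_EXX × L) = 259 / (0.75 × 0.6 × 100 × 19) = 0.3029 in.
Required leg w = t_e / 0.707 = 0.4285 in → use 7/16 in.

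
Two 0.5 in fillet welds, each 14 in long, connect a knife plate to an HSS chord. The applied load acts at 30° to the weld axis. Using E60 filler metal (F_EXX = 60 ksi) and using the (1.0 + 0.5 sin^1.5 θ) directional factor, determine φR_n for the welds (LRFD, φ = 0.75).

t_e = 0.707 × 0.5 = 0.3535 in; A_we = 0.3535 × 28 = 9.898 in².
Directional factor: 1.0 + 0.5 sin^1.5(30°) = 1.177.
F_nw = 0.6 × 60 × 1.177 = 42.36 ksi.
φR_n = 0.75 × 42.36 × 9.898 = 314.5 kip.

φR_n ≈ 314 kip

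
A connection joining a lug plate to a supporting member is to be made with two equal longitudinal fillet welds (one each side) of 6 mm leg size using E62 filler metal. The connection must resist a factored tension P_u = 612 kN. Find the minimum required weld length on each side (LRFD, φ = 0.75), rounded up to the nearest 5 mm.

E62XX → F_EXX = 620 MPa.
Throat t_e = 0.707 × 6 = 4.242 mm.
φr_n = 0.75 × 0.6 × 620 × 4.242 × 10⁻³ = 1.184 kN/mm.
L_req = P_u / φr_n = 612 / 1.184 = 517.1 mm total.
Per side: 517.1 / 2 = 258.6 mm.
Round up → use L = 260 mm on each side.

L = 260 mm on each side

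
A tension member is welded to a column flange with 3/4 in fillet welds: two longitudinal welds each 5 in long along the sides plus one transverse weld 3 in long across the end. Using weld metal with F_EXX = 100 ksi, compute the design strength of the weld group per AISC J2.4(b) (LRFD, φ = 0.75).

φR_n ≈ 310 kip

t_e = 0.707 × 0.75 = 0.5302 in.
R_nwl = 0.6 × 100 × 0.5302 × 10 = 318.2 kip (longitudinal, 2 welds).
R_nwt = 0.6 × 100 × 0.5302 × 3 = 95.45 kip (transverse, base value).
(i) R_nwl + R_nwt = 413.6 kip; (ii) 0.85 R_nwl + 1.5 R_nwt = 413.6 kip.
R_n = max = 413.6 kip [governs: (ii)]; φR_n = 310.2 kip.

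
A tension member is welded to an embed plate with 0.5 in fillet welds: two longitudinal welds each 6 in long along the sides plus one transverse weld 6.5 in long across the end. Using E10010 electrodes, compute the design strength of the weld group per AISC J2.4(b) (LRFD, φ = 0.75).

φR_n ≈ 317 kip

E100XX → F_EXX = 100 ksi.
t_e = 0.707 × 0.5 = 0.3535 in.
R_nwl = 0.6 × 100 × 0.3535 × 12 = 254.5 kip (longitudinal, 2 welds).
R_nwt = 0.6 × 100 × 0.3535 × 6.5 = 137.9 kip (transverse, base value).
(i) R_nwl + R_nwt = 392.4 kip; (ii) 0.85 R_nwl + 1.5 R_nwt = 423.1 kip.
R_n = max = 423.1 kip [governs: (ii)]; φR_n = 317.4 kip.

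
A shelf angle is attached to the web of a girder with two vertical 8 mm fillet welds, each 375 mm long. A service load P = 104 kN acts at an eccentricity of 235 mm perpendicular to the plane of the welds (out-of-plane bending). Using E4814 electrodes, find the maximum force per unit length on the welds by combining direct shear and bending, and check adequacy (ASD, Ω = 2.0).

E48XX → F_EXX = 480 MPa.
L_w = 2 × 375 = 750 mm; section modulus (unit throat) S = 2 × L²/6 = 46880 mm².
Direct shear f_v = P/L_w = 104×10³/750 = 138.7 N/mm.
Moment M = P × e = 104×10³ × 235 = 24440000 N·mm; bending f_b = M/S = 521.4 N/mm.
f_max = √(f_v² + f_b²) = √(138.7² + 521.4²) = 539.5 N/mm.
r_n/Ω = (1/2.0) × 0.6 × 480 × (0.707 × 8) = 814.5 N/mm → adequate.

f_max ≈ 540 N/mm; adequate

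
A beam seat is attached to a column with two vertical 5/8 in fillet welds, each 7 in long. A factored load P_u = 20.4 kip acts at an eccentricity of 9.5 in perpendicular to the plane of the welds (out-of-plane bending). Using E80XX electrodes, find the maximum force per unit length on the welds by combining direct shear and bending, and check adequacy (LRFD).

f_max ≈ 12 kip/in; adequate

E80XX → F_EXX = 80 ksi.
L_w = 2 × 7 = 14 in; section modulus (unit throat) S = 2 × L²/6 = 16.33 in².
Direct shear f_v = P/L_w = 20.4/14 = 1.457 kip/in.
Moment M = P × e = 20.4 × 9.5 = 193.8 kip·in; bending f_b = M/S = 11.87 kip/in.
f_max = √(f_v² + f_b²) = √(1.457² + 11.87²) = 11.95 kip/in.
φr_n = 0.75 × 0.6 × 80 × (0.707 × 0.625) = 15.91 kip/in → adequate.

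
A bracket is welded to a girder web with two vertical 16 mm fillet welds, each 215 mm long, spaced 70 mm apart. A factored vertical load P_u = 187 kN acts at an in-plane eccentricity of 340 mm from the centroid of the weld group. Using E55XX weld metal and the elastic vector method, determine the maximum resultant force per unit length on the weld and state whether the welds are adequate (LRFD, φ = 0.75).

E55XX → F_EXX = 550 MPa.
Total weld length L_w = 430 mm. Treat welds as unit-width lines.
Polar moment about centroid: J = 2[d³/12 + d(b/2)²] = 2[215³/12 + 215×35²] = 2183000 mm³.
Direct shear f_v = P/L_w = 187×10³ / 430 = 434.9 N/mm (vertical).
Torsion M = P·e = 187×10³ × 340 = 63580000 N·mm.
Critical point at (x, y) = (35, 107.5) from centroid. f_tx = M·y/J = 3131 N/mm; f_ty = M·x/J = 1019 N/mm.
Resultant f_max = √[f_tx² + (f_v + f_ty)²] = √[3131² + (434.9 + 1019)²] = 3452 N/mm.
Capacity per unit length: φr_n = 0.75 × 0.6 × 550 × (0.707 × 16) = 2800 N/mm.
3452 > 2800 → NOT adequate.

f_max ≈ 3450 N/mm; NOT adequate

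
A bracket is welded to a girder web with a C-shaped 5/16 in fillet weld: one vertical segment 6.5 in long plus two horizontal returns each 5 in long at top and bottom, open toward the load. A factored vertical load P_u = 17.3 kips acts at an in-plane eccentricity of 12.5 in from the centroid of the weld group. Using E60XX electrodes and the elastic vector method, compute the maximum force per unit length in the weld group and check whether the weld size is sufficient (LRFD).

f_max ≈ 6.73 kip/in; NOT adequate

E60XX → F_EXX = 60 ksi.
Total weld length L_w = 16.5 in. Treat welds as unit-width lines.
Centroid: x̄ = 2×5×2.5 / 16.5 = 1.515 in from the vertical weld.
Polar moment about centroid: J = I_x + I_y = [6.5³/12 + 2×5×3.25²] + [6.5×1.515² + 2(5³/12 + 5×0.9848²)] = 174 in³.
Direct shear f_v = P/L_w = 17.3 / 16.5 = 1.048 kip/in (vertical).
Torsion M = P·e = 17.3 × 12.5 = 216.25 kip·in.
Critical point at (x, y) = (3.485, 3.25) from centroid. f_tx = M·y/J = 4.04 kip/in; f_ty = M·x/J = 4.332 kip/in.
Resultant f_max = √[f_tx² + (f_v + f_ty)²] = √[4.04² + (1.048 + 4.332)²] = 6.728 kip/in.
Capacity per unit length: φr_n = 0.75 × 0.6 × 60 × (0.707 × 0.3125) = 5.965 kip/in.
6.728 > 5.965 → NOT adequate.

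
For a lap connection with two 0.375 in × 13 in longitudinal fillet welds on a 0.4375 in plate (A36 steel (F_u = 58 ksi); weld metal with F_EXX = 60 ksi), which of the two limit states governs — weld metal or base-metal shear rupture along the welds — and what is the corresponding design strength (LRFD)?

t_e = 0.707 × 0.375 = 0.2651 in; L = 26 in.
Weld metal: φR_n = 0.75 × 0.6 × 60 × 0.2651 × 26 = 186.1 kips.
Base metal (shear rupture): φR_n = 0.75 × 0.6 × 58 × 0.4375 × 26 = 296.9 kips.
Governing: weld metal.

φR_n ≈ 186 kips (weld metal governs)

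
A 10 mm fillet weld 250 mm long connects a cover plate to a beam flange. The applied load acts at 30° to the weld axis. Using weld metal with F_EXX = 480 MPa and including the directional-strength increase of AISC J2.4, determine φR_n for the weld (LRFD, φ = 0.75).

φR_n ≈ 449 kN

t_e = 0.707 × 10 = 7.07 mm; A_we = 7.07 × 250 = 1767 mm².
Directional factor: 1.0 + 0.5 sin^1.5(30°) = 1.177.
F_nw = 0.6 × 480 × 1.177 = 338.9 MPa.
φR_n = 0.75 × 338.9 × 1767 × 10⁻³ = 449.3 kN.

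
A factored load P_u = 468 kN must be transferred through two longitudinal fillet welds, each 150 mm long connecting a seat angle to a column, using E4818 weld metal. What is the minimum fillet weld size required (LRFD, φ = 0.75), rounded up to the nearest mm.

E48XX → F_EXX = 480 MPa.
Total weld length L = 300 mm.
Required throat t_e = P_u / (φ × 0.6 F_EXX × L) = 468 / (0.75 × 0.6 × 480 × 300 × 10⁻³) = 7.222 mm.
Required leg w = t_e / 0.707 = 10.22 mm → use 11 mm.

w = 11 mm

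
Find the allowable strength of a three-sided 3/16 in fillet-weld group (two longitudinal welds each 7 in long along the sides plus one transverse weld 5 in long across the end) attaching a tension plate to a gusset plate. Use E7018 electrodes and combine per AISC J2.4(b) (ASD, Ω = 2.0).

R_n/Ω ≈ 54 kips

E70XX → F_EXX = 70 ksi.
t_e = 0.707 × 0.1875 = 0.1326 in.
R_nwl = 0.6 × 70 × 0.1326 × 14 = 77.95 kips (longitudinal, 2 welds).
R_nwt = 0.6 × 70 × 0.1326 × 5 = 27.84 kips (transverse, base value).
(i) R_nwl + R_nwt = 105.8 kips; (ii) 0.85 R_nwl + 1.5 R_nwt = 108 kips.
R_n = max = 108 kips [governs: (ii)]; R_n/Ω = 54.01 kips.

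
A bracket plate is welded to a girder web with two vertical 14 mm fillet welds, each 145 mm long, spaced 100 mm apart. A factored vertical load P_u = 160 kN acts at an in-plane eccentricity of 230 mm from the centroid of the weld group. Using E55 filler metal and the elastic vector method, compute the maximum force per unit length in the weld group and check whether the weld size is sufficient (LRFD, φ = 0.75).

E55XX → F_EXX = 550 MPa.
Total weld length L_w = 290 mm. Treat welds as unit-width lines.
Polar moment about centroid: J = 2[d³/12 + d(b/2)²] = 2[145³/12 + 145×50²] = 1233000 mm³.
Direct shear f_v = P/L_w = 160×10³ / 290 = 551.7 N/mm (vertical).
Torsion M = P·e = 160×10³ × 230 = 36800000 N·mm.
Critical point at (x, y) = (50, 72.5) from centroid. f_tx = M·y/J = 2164 N/mm; f_ty = M·x/J = 1492 N/mm.
Resultant f_max = √[f_tx² + (f_v + f_ty)²] = √[2164² + (551.7 + 1492)²] = 2976 N/mm.
Capacity per unit length: φr_n = 0.75 × 0.6 × 550 × (0.707 × 14) = 2450 N/mm.
2976 > 2450 → NOT adequate.

f_max ≈ 2980 N/mm; NOT adequate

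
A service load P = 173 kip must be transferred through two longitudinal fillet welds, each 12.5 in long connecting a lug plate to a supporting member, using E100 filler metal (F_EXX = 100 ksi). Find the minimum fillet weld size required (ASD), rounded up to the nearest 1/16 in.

Total weld length L = 25 in.
Required throat t_e = P × Ω / (0.6 F_EXX × L) = 173 × 2.0 / (0.6 × 100 × 25) = 0.2307 in.
Required leg w = t_e / 0.707 = 0.3263 in → use 3/8 in.

w = 3/8 in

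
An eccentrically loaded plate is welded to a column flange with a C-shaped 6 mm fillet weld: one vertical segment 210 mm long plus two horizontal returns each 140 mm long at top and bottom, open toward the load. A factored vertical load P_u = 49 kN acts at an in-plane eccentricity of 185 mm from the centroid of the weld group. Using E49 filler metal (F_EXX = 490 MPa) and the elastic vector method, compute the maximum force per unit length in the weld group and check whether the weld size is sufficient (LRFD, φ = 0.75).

Total weld length L_w = 490 mm. Treat welds as unit-width lines.
Centroid: x̄ = 2×140×70 / 490 = 40 mm from the vertical weld.
Polar moment about centroid: J = I_x + I_y = [210³/12 + 2×140×105²] + [210×40² + 2(140³/12 + 140×30²)] = 4904000 mm³.
Direct shear f_v = P/L_w = 49×10³ / 490 = 100 N/mm (vertical).
Torsion M = P·e = 49×10³ × 185 = 9065000 N·mm.
Critical point at (x, y) = (100, 105) from centroid. f_tx = M·y/J = 194.1 N/mm; f_ty = M·x/J = 184.8 N/mm.
Resultant f_max = √[f_tx² + (f_v + f_ty)²] = √[194.1² + (100 + 184.8)²] = 344.7 N/mm.
Capacity per unit length: φr_n = 0.75 × 0.6 × 490 × (0.707 × 6) = 935.4 N/mm.
344.7 ≤ 935.4 → adequate.

f_max ≈ 345 N/mm; adequate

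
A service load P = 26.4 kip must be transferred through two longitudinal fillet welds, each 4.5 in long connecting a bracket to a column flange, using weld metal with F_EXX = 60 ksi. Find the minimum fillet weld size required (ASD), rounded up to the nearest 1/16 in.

Total weld length L = 9 in.
Required throat t_e = P × Ω / (0.6 F_EXX × L) = 26.4 × 2.0 / (0.6 × 60 × 9) = 0.163 in.
Required leg w = t_e / 0.707 = 0.2305 in → use 1/4 in.

w = 1/4 in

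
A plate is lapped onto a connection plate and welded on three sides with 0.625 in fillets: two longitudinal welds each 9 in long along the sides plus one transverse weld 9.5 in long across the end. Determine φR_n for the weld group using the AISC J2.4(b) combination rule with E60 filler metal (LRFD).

φR_n ≈ 353 kip

E60XX → F_EXX = 60 ksi.
t_e = 0.707 × 0.625 = 0.4419 in.
R_nwl = 0.6 × 60 × 0.4419 × 18 = 286.3 kip (longitudinal, 2 welds).
R_nwt = 0.6 × 60 × 0.4419 × 9.5 = 151.1 kip (transverse, base value).
(i) R_nwl + R_nwt = 437.5 kip; (ii) 0.85 R_nwl + 1.5 R_nwt = 470.1 kip.
R_n = max = 470.1 kip [governs: (ii)]; φR_n = 352.5 kip.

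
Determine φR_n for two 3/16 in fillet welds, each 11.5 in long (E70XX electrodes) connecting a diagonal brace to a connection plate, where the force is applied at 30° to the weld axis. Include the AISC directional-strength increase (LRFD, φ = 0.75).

φR_n ≈ 113 kips

E70XX → F_EXX = 70 ksi.
t_e = 0.707 × 0.1875 = 0.1326 in; A_we = 0.1326 × 23 = 3.049 in².
Directional factor: 1.0 + 0.5 sin^1.5(30°) = 1.177.
F_nw = 0.6 × 70 × 1.177 = 49.42 ksi.
φR_n = 0.75 × 49.42 × 3.049 = 113 kips.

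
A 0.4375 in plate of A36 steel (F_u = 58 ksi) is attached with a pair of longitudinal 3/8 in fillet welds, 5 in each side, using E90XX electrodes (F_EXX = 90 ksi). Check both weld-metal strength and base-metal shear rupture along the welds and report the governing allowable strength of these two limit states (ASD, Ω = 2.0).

t_e = 0.707 × 0.375 = 0.2651 in; L = 10 in.
Weld metal: R_n/Ω = (1/2.0) × 0.6 × 90 × 0.2651 × 10 = 71.58 kips.
Base metal (shear rupture): R_n/Ω = (1/2.0) × 0.6 × 58 × 0.4375 × 10 = 76.12 kips.
Governing: weld metal.

R_n/Ω ≈ 71.6 kips (weld metal governs)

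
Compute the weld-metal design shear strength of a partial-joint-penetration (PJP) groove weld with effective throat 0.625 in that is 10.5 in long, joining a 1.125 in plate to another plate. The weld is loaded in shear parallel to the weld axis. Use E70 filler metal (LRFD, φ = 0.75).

E70XX → F_EXX = 70 ksi.
Effective throat (given) t_e = 0.625 in.
A_we = 0.625 × 10.5 = 6.562 in².
F_nw = 0.6 F_EXX = 42 ksi.
φR_n = 0.75 × 42 × 6.562 = 206.7 kips.

φR_n ≈ 207 kips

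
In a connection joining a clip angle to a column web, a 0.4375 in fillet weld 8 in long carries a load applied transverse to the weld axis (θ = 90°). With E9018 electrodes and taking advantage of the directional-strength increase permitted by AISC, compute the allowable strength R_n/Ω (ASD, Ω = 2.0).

R_n/Ω ≈ 100 kips

E90XX → F_EXX = 90 ksi.
t_e = 0.707 × 0.4375 = 0.3093 in; A_we = 0.3093 × 8 = 2.474 in².
Directional factor: 1.0 + 0.5 sin^1.5(90°) = 1.5.
F_nw = 0.6 × 90 × 1.5 = 81 ksi.
R_n/Ω = (81 × 2.474) / 2.0 = 100.2 kips.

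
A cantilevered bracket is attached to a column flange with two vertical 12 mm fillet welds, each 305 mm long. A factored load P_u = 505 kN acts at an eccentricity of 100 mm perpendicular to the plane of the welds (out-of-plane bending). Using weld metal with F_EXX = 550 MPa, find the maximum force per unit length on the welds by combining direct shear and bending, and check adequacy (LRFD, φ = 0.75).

f_max ≈ 1830 N/mm; adequate

L_w = 2 × 305 = 610 mm; section modulus (unit throat) S = 2 × L²/6 = 31010 mm².
Direct shear f_v = P/L_w = 505×10³/610 = 827.9 N/mm.
Moment M = P × e = 505×10³ × 100 = 50500000 N·mm; bending f_b = M/S = 1629 N/mm.
f_max = √(f_v² + f_b²) = √(827.9² + 1629²) = 1827 N/mm.
φr_n = 0.75 × 0.6 × 550 × (0.707 × 12) = 2100 N/mm → adequate.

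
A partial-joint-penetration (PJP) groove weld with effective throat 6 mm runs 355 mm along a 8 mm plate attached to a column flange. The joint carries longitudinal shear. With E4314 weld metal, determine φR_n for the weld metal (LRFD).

φR_n ≈ 412 kN

E43XX → F_EXX = 430 MPa.
Effective throat (given) t_e = 6 mm.
A_we = 6 × 355 = 2130 mm².
F_nw = 0.6 F_EXX = 258 MPa.
φR_n = 0.75 × 258 × 2130 × 10⁻³ = 412.2 kN.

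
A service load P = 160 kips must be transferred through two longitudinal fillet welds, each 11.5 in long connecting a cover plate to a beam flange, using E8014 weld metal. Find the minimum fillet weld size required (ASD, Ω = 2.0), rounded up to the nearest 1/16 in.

E80XX → F_EXX = 80 ksi.
Total weld length L = 23 in.
Required throat t_e = P × Ω / (0.6 F_EXX × L) = 160 × 2.0 / (0.6 × 80 × 23) = 0.2899 in.
Required leg w = t_e / 0.707 = 0.41 in → use 7/16 in.

w = 7/16 in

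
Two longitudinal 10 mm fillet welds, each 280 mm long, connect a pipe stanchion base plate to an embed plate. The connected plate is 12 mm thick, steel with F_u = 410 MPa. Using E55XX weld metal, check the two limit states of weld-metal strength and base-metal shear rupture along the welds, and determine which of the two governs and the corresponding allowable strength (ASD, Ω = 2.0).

E55XX → F_EXX = 550 MPa.
t_e = 0.707 × 10 = 7.07 mm; L = 560 mm.
Weld metal: R_n/Ω = (1/2.0) × 0.6 × 550 × 7.07 × 560 × 10⁻³ = 653.3 kN.
Base metal (shear rupture): R_n/Ω = (1/2.0) × 0.6 × 410 × 12 × 560 × 10⁻³ = 826.6 kN.
Governing: weld metal.

R_n/Ω ≈ 653 kN (weld metal governs)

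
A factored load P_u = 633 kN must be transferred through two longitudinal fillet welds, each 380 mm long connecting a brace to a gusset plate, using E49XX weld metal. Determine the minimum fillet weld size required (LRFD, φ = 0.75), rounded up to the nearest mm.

w = 6 mm

E49XX → F_EXX = 490 MPa.
Total weld length L = 760 mm.
Required throat t_e = P_u / (φ × 0.6 F_EXX × L) = 633 / (0.75 × 0.6 × 490 × 760 × 10⁻³) = 3.777 mm.
Required leg w = t_e / 0.707 = 5.343 mm → use 6 mm.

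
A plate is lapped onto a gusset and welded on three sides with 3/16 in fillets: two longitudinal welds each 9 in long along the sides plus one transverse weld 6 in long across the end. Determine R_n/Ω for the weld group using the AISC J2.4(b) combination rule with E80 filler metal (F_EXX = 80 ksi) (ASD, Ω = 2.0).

t_e = 0.707 × 0.1875 = 0.1326 in.
R_nwl = 0.6 × 80 × 0.1326 × 18 = 114.5 kips (longitudinal, 2 welds).
R_nwt = 0.6 × 80 × 0.1326 × 6 = 38.18 kips (transverse, base value).
(i) R_nwl + R_nwt = 152.7 kips; (ii) 0.85 R_nwl + 1.5 R_nwt = 154.6 kips.
R_n = max = 154.6 kips [governs: (ii)]; R_n/Ω = 77.31 kips.

R_n/Ω ≈ 77.3 kips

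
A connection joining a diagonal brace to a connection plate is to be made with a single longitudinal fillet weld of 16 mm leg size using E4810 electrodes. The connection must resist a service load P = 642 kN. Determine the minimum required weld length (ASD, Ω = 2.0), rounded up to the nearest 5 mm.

E48XX → F_EXX = 480 MPa.
Throat t_e = 0.707 × 16 = 11.31 mm.
r_n/Ω = (0.6 × 480 × 11.31) / 2.0 = 1629 N/mm = 1.629 kN/mm.
L_req = P / (r_n/Ω) = 642 / 1.629 = 394.1 mm total.
Round up → use L = 395 mm.

L = 395 mm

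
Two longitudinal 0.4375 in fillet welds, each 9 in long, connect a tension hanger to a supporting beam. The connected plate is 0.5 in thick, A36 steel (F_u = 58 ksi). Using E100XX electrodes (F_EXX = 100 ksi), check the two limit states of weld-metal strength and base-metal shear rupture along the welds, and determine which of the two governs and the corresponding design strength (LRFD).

φR_n ≈ 235 kip (base-metal shear rupture governs)

t_e = 0.707 × 0.4375 = 0.3093 in; L = 18 in.
Weld metal: φR_n = 0.75 × 0.6 × 100 × 0.3093 × 18 = 250.5 kip.
Base metal (shear rupture): φR_n = 0.75 × 0.6 × 58 × 0.5 × 18 = 234.9 kip.
Governing: base-metal shear rupture.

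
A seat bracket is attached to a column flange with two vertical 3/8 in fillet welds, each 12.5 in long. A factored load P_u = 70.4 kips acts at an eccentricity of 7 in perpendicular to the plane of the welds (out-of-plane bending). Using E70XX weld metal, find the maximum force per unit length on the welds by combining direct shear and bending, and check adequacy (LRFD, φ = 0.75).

E70XX → F_EXX = 70 ksi.
L_w = 2 × 12.5 = 25 in; section modulus (unit throat) S = 2 × L²/6 = 52.08 in².
Direct shear f_v = P/L_w = 70.4/25 = 2.816 kip/in.
Moment M = P × e = 70.4 × 7 = 492.8 kip·in; bending f_b = M/S = 9.462 kip/in.
f_max = √(f_v² + f_b²) = √(2.816² + 9.462²) = 9.872 kip/in.
φr_n = 0.75 × 0.6 × 70 × (0.707 × 0.375) = 8.351 kip/in → NOT adequate.

f_max ≈ 9.87 kip/in; NOT adequate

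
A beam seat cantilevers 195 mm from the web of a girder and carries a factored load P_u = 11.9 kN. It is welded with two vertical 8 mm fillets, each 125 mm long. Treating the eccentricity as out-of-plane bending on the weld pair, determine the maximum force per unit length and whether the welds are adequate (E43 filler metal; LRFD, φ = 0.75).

E43XX → F_EXX = 430 MPa.
L_w = 2 × 125 = 250 mm; section modulus (unit throat) S = 2 × L²/6 = 5208 mm².
Direct shear f_v = P/L_w = 11.9×10³/250 = 47.6 N/mm.
Moment M = P × e = 11.9×10³ × 195 = 2320500 N·mm; bending f_b = M/S = 445.5 N/mm.
f_max = √(f_v² + f_b²) = √(47.6² + 445.5²) = 448.1 N/mm.
φr_n = 0.75 × 0.6 × 430 × (0.707 × 8) = 1094 N/mm → adequate.

f_max ≈ 448 N/mm; adequate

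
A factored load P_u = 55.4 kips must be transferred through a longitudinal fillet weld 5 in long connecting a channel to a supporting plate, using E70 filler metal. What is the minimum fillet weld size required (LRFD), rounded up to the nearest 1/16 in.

E70XX → F_EXX = 70 ksi.
Total weld length L = 5 in.
Required throat t_e = P_u / (φ × 0.6 F_EXX × L) = 55.4 / (0.75 × 0.6 × 70 × 5) = 0.3517 in.
Required leg w = t_e / 0.707 = 0.4975 in → use 1/2 in.

w = 1/2 in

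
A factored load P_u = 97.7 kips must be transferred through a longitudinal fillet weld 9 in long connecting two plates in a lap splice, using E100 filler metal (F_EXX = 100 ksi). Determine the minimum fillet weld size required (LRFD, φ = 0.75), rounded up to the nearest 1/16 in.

w = 3/8 in

Total weld length L = 9 in.
Required throat t_e = P_u / (φ × 0.6 F_EXX × L) = 97.7 / (0.75 × 0.6 × 100 × 9) = 0.2412 in.
Required leg w = t_e / 0.707 = 0.3412 in → use 3/8 in.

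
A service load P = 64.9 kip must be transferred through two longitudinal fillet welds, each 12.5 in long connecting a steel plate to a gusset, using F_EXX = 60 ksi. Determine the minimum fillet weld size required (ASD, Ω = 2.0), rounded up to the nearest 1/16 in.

w = 1/4 in

Total weld length L = 25 in.
Required throat t_e = P × Ω / (0.6 F_EXX × L) = 64.9 × 2.0 / (0.6 × 60 × 25) = 0.1442 in.
Required leg w = t_e / 0.707 = 0.204 in → use 1/4 in.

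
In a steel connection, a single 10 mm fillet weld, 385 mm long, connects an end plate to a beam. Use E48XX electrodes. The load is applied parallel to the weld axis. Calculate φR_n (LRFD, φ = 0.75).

E48XX → F_EXX = 480 MPa.
Effective throat t_e = 0.707 × 10 = 7.07 mm.
Total length L = 385 mm; A_we = 7.07 × 385 = 2722 mm².
F_nw = 0.6 F_EXX = 0.6 × 480 = 288 MPa.
φR_n = 0.75 × 288 × 2722 × 10⁻³ = 587.9 kN.

φR_n ≈ 588 kN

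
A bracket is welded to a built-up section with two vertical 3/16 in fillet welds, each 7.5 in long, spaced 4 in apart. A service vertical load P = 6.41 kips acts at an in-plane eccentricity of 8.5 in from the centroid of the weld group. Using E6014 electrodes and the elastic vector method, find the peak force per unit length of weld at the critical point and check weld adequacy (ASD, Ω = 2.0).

f_max ≈ 2.01 kip/in; adequate

E60XX → F_EXX = 60 ksi.
Total weld length L_w = 15 in. Treat welds as unit-width lines.
Polar moment about centroid: J = 2[d³/12 + d(b/2)²] = 2[7.5³/12 + 7.5×2²] = 130.3 in³.
Direct shear f_v = P/L_w = 6.41 / 15 = 0.4273 kip/in (vertical).
Torsion M = P·e = 6.41 × 8.5 = 54.485 kip·in.
Critical point at (x, y) = (2, 3.75) from centroid. f_tx = M·y/J = 1.568 kip/in; f_ty = M·x/J = 0.8362 kip/in.
Resultant f_max = √[f_tx² + (f_v + f_ty)²] = √[1.568² + (0.4273 + 0.8362)²] = 2.014 kip/in.
Capacity per unit length: r_n/Ω = (1/2.0) × 0.6 × 60 × (0.707 × 0.1875) = 2.386 kip/in.
2.014 ≤ 2.386 → adequate.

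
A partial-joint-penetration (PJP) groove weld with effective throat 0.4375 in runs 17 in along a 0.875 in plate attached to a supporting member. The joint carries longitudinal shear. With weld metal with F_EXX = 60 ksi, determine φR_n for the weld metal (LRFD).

φR_n ≈ 201 kips

Effective throat (given) t_e = 0.4375 in.
A_we = 0.4375 × 17 = 7.438 in².
F_nw = 0.6 F_EXX = 36 ksi.
φR_n = 0.75 × 36 × 7.438 = 200.8 kips.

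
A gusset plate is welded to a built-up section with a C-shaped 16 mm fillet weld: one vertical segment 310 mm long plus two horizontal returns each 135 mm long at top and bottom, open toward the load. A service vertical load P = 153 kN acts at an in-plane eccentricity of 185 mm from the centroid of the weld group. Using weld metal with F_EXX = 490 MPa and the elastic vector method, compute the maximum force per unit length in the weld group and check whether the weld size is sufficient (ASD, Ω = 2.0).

Total weld length L_w = 580 mm. Treat welds as unit-width lines.
Centroid: x̄ = 2×135×67.5 / 580 = 31.42 mm from the vertical weld.
Polar moment about centroid: J = I_x + I_y = [310³/12 + 2×135×155²] + [310×31.42² + 2(135³/12 + 135×36.08²)] = 10040000 mm³.
Direct shear f_v = P/L_w = 153×10³ / 580 = 263.8 N/mm (vertical).
Torsion M = P·e = 153×10³ × 185 = 28305000 N·mm.
Critical point at (x, y) = (103.6, 155) from centroid. f_tx = M·y/J = 437.1 N/mm; f_ty = M·x/J = 292.1 N/mm.
Resultant f_max = √[f_tx² + (f_v + f_ty)²] = √[437.1² + (263.8 + 292.1)²] = 707.2 N/mm.
Capacity per unit length: r_n/Ω = (1/2.0) × 0.6 × 490 × (0.707 × 16) = 1663 N/mm.
707.2 ≤ 1663 → adequate.

f_max ≈ 707 N/mm; adequate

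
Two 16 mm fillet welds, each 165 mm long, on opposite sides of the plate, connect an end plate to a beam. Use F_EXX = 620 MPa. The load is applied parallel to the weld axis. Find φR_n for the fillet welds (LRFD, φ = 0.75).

φR_n ≈ 1040 kN

Effective throat t_e = 0.707 × 16 = 11.31 mm.
Total length L = 330 mm; A_we = 11.31 × 330 = 3733 mm².
F_nw = 0.6 F_EXX = 0.6 × 620 = 372 MPa.
φR_n = 0.75 × 372 × 3733 × 10⁻³ = 1041 kN.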